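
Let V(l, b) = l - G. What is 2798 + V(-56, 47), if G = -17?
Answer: 2759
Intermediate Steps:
V(l, b) = 17 + l (V(l, b) = l - 1*(-17) = l + 17 = 17 + l)
2798 + V(-56, 47) = 2798 + (17 - 56) = 2798 - 39 = 2759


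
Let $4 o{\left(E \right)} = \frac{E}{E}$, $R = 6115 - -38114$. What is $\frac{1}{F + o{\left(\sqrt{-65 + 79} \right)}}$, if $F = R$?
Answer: $\frac{4}{176917} \approx 2.2609 \cdot 10^{-5}$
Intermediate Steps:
$R = 44229$ ($R = 6115 + 38114 = 44229$)
$F = 44229$
$o{\left(E \right)} = \frac{1}{4}$ ($o{\left(E \right)} = \frac{E \frac{1}{E}}{4} = \frac{1}{4} \cdot 1 = \frac{1}{4}$)
$\frac{1}{F + o{\left(\sqrt{-65 + 79} \right)}} = \frac{1}{44229 + \frac{1}{4}} = \frac{1}{\frac{176917}{4}} = \frac{4}{176917}$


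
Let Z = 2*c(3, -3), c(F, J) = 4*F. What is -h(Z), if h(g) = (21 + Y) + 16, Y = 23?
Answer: -60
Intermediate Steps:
Z = 24 (Z = 2*(4*3) = 2*12 = 24)
h(g) = 60 (h(g) = (21 + 23) + 16 = 44 + 16 = 60)
-h(Z) = -1*60 = -60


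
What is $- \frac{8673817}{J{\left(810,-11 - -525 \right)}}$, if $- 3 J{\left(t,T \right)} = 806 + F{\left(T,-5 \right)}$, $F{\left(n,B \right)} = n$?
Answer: $\frac{8673817}{440} \approx 19713.0$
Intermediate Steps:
$J{\left(t,T \right)} = - \frac{806}{3} - \frac{T}{3}$ ($J{\left(t,T \right)} = - \frac{806 + T}{3} = - \frac{806}{3} - \frac{T}{3}$)
$- \frac{8673817}{J{\left(810,-11 - -525 \right)}} = - \frac{8673817}{- \frac{806}{3} - \frac{-11 - -525}{3}} = - \frac{8673817}{- \frac{806}{3} - \frac{-11 + 525}{3}} = - \frac{8673817}{- \frac{806}{3} - \frac{514}{3}} = - \frac{8673817}{-440} = \left(-8673817\right) \left(- \frac{1}{440}\right) = \frac{8673817}{440}$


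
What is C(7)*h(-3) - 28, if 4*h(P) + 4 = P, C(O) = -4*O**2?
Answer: 315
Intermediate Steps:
h(P) = -1 + P/4
C(7)*h(-3) - 28 = (-4*7**2)*(-1 + (1/4)*(-3)) - 28 = (-4*49)*(-1 - 3/4) - 28 = -196*(-7/4) - 28 = 343 - 28 = 315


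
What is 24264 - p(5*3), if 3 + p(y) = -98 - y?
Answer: 24380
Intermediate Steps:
p(y) = -101 - y (p(y) = -3 + (-98 - y) = -101 - y)
24264 - p(5*3) = 24264 - (-101 - 5*3) = 24264 - (-101 - 1*15) = 24264 - (-101 - 15) = 24264 - 1*(-116) = 24264 + 116 = 24380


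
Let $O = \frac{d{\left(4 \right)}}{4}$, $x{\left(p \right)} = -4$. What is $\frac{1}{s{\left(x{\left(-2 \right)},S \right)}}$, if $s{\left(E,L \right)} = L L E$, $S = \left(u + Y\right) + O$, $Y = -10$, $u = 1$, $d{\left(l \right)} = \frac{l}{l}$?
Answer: $- \frac{4}{1225} \approx -0.0032653$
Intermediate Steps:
$d{\left(l \right)} = 1$
$O = \frac{1}{4}$ ($O = 1 \cdot \frac{1}{4} = \frac{1}{4} \approx 0.25$)
$S = - \frac{35}{4}$ ($S = \left(1 - 10\right) + \frac{1}{4} = -9 + \frac{1}{4} = - \frac{35}{4} \approx -8.75$)
$s{\left(E,L \right)} = E L^{2}$ ($s{\left(E,L \right)} = L^{2} E = E L^{2}$)
$\frac{1}{s{\left(x{\left(-2 \right)},S \right)}} = \frac{1}{\left(-4\right) \left(- \frac{35}{4}\right)^{2}} = \frac{1}{\left(-4\right) \frac{1225}{16}} = \frac{1}{- \frac{1225}{4}} = - \frac{4}{1225}$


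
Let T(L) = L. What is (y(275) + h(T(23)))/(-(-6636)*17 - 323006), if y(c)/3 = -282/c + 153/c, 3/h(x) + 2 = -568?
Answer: 14761/2196527300 ≈ 6.7202e-6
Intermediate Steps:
h(x) = -1/190 (h(x) = 3/(-2 - 568) = 3/(-570) = 3*(-1/570) = -1/190)
y(c) = -387/c (y(c) = 3*(-282/c + 153/c) = 3*(-129/c) = -387/c)
(y(275) + h(T(23)))/(-(-6636)*17 - 323006) = (-387/275 - 1/190)/(-(-6636)*17 - 323006) = (-387*1/275 - 1/190)/(-21*(-5372) - 323006) = (-387/275 - 1/190)/(112812 - 323006) = -14761/10450/(-210194) = -14761/10450*(-1/210194) = 14761/2196527300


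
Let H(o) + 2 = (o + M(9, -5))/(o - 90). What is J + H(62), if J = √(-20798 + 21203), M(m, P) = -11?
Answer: -107/28 + 9*√5 ≈ 16.303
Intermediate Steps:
H(o) = -2 + (-11 + o)/(-90 + o) (H(o) = -2 + (o - 11)/(o - 90) = -2 + (-11 + o)/(-90 + o))
J = 9*√5 (J = √405 = 9*√5 ≈ 20.125)
J + H(62) = 9*√5 + (169 - 1*62)/(-90 + 62) = 9*√5 + (169 - 62)/(-28) = 9*√5 - 1/28*107 = 9*√5 - 107/28 = -107/28 + 9*√5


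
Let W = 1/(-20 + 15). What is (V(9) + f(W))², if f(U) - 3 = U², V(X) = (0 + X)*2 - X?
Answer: 90601/625 ≈ 144.96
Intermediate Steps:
W = -⅕ (W = 1/(-5) = -⅕ ≈ -0.20000)
V(X) = X (V(X) = X*2 - X = 2*X - X = X)
f(U) = 3 + U²
(V(9) + f(W))² = (9 + (3 + (-⅕)²))² = (9 + (3 + 1/25))² = (9 + 76/25)² = (301/25)² = 90601/625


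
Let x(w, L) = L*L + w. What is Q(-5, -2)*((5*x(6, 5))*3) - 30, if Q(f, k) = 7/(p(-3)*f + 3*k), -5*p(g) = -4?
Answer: -711/2 ≈ -355.50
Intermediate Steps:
x(w, L) = w + L² (x(w, L) = L² + w = w + L²)
p(g) = ⅘ (p(g) = -⅕*(-4) = ⅘)
Q(f, k) = 7/(3*k + 4*f/5) (Q(f, k) = 7/(4*f/5 + 3*k) = 7/(3*k + 4*f/5))
Q(-5, -2)*((5*x(6, 5))*3) - 30 = (35/(4*(-5) + 15*(-2)))*((5*(6 + 5²))*3) - 30 = (35/(-20 - 30))*((5*(6 + 25))*3) - 30 = (35/(-50))*((5*31)*3) - 30 = (35*(-1/50))*(155*3) - 30 = -7/10*465 - 30 = -651/2 - 30 = -711/2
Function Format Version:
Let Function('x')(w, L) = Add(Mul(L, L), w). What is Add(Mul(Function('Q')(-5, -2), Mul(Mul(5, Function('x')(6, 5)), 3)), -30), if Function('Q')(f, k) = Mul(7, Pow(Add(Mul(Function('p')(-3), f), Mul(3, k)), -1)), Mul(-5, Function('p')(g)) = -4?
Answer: Rational(-711, 2) ≈ -355.50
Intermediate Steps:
Function('x')(w, L) = Add(w, Pow(L, 2)) (Function('x')(w, L) = Add(Pow(L, 2), w) = Add(w, Pow(L, 2)))
Function('p')(g) = Rational(4, 5) (Function('p')(g) = Mul(Rational(-1, 5), -4) = Rational(4, 5))
Function('Q')(f, k) = Mul(7, Pow(Add(Mul(3, k), Mul(Rational(4, 5), f)), -1)) (Function('Q')(f, k) = Mul(7, Pow(Add(Mul(Rational(4, 5), f), Mul(3, k)), -1)) = Mul(7, Pow(Add(Mul(3, k), Mul(Rational(4, 5), f)), -1)))
Add(Mul(Function('Q')(-5, -2), Mul(Mul(5, Function('x')(6, 5)), 3)), -30) = Add(Mul(Mul(35, Pow(Add(Mul(4, -5), Mul(15, -2)), -1)), Mul(Mul(5, Add(6, Pow(5, 2))), 3)), -30) = Add(Mul(Mul(35, Pow(Add(-20, -30), -1)), Mul(Mul(5, Add(6, 25)), 3)), -30) = Add(Mul(Mul(35, Pow(-50, -1)), Mul(Mul(5, 31), 3)), -30) = Add(Mul(Mul(35, Rational(-1, 50)), Mul(155, 3)), -30) = Add(Mul(Rational(-7, 10), 465), -30) = Add(Rational(-651, 2), -30) = Rational(-711, 2)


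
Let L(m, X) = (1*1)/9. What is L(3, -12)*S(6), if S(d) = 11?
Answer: 11/9 ≈ 1.2222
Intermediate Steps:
L(m, X) = 1/9 (L(m, X) = 1*(1/9) = 1/9)
L(3, -12)*S(6) = (1/9)*11 = 11/9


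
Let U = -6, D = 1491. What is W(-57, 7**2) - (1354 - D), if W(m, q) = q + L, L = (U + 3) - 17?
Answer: 166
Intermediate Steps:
L = -20 (L = (-6 + 3) - 17 = -3 - 17 = -20)
W(m, q) = -20 + q (W(m, q) = q - 20 = -20 + q)
W(-57, 7**2) - (1354 - D) = (-20 + 7**2) - (1354 - 1*1491) = (-20 + 49) - (1354 - 1491) = 29 - 1*(-137) = 29 + 137 = 166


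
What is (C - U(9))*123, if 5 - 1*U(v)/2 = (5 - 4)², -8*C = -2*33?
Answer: 123/4 ≈ 30.750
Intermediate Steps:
C = 33/4 (C = -(-1)*33/4 = -⅛*(-66) = 33/4 ≈ 8.2500)
U(v) = 8 (U(v) = 10 - 2*(5 - 4)² = 10 - 2*1² = 10 - 2*1 = 10 - 2 = 8)
(C - U(9))*123 = (33/4 - 1*8)*123 = (33/4 - 8)*123 = (¼)*123 = 123/4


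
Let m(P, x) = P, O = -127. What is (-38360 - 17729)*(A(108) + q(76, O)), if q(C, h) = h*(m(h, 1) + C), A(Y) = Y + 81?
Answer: -373889274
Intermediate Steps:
A(Y) = 81 + Y
q(C, h) = h*(C + h) (q(C, h) = h*(h + C) = h*(C + h))
(-38360 - 17729)*(A(108) + q(76, O)) = (-38360 - 17729)*((81 + 108) - 127*(76 - 127)) = -56089*(189 - 127*(-51)) = -56089*(189 + 6477) = -56089*6666 = -373889274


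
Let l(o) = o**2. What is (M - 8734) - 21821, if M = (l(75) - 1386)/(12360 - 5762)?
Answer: -201597651/6598 ≈ -30554.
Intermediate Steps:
M = 4239/6598 (M = (75**2 - 1386)/(12360 - 5762) = (5625 - 1386)/6598 = 4239*(1/6598) = 4239/6598 ≈ 0.64247)
(M - 8734) - 21821 = (4239/6598 - 8734) - 21821 = -57622693/6598 - 21821 = -201597651/6598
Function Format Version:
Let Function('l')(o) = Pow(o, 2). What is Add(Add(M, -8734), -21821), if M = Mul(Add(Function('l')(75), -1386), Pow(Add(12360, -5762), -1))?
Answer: Rational(-201597651, 6598) ≈ -30554.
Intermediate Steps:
M = Rational(4239, 6598) (M = Mul(Add(Pow(75, 2), -1386), Pow(Add(12360, -5762), -1)) = Mul(Add(5625, -1386), Pow(6598, -1)) = Mul(4239, Rational(1, 6598)) = Rational(4239, 6598) ≈ 0.64247)
Add(Add(M, -8734), -21821) = Add(Add(Rational(4239, 6598), -8734), -21821) = Add(Rational(-57622693, 6598), -21821) = Rational(-201597651, 6598)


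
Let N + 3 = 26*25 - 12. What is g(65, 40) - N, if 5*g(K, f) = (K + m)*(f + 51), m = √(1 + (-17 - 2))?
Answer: 548 + 273*I*√2/5 ≈ 548.0 + 77.216*I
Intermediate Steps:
m = 3*I*√2 (m = √(1 - 19) = √(-18) = 3*I*√2 ≈ 4.2426*I)
N = 635 (N = -3 + (26*25 - 12) = -3 + (650 - 12) = -3 + 638 = 635)
g(K, f) = (51 + f)*(K + 3*I*√2)/5 (g(K, f) = ((K + 3*I*√2)*(f + 51))/5 = ((K + 3*I*√2)*(51 + f))/5 = ((51 + f)*(K + 3*I*√2))/5 = (51 + f)*(K + 3*I*√2)/5)
g(65, 40) - N = ((51/5)*65 + (⅕)*65*40 + 153*I*√2/5 + (⅗)*I*40*√2) - 1*635 = (663 + 520 + 153*I*√2/5 + 24*I*√2) - 635 = (1183 + 273*I*√2/5) - 635 = 548 + 273*I*√2/5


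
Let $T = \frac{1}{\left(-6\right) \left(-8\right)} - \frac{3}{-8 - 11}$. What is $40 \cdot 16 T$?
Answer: $\frac{6520}{57} \approx 114.39$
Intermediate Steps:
$T = \frac{163}{912}$ ($T = \left(- \frac{1}{6}\right) \left(- \frac{1}{8}\right) - \frac{3}{-8 - 11} = \frac{1}{48} - \frac{3}{-19} = \frac{1}{48} - - \frac{3}{19} = \frac{1}{48} + \frac{3}{19} = \frac{163}{912} \approx 0.17873$)
$40 \cdot 16 T = 40 \cdot 16 \cdot \frac{163}{912} = 640 \cdot \frac{163}{912} = \frac{6520}{57}$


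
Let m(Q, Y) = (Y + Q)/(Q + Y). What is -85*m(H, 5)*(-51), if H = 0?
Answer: 4335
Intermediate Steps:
m(Q, Y) = 1 (m(Q, Y) = (Q + Y)/(Q + Y) = 1)
-85*m(H, 5)*(-51) = -85*1*(-51) = -85*(-51) = 4335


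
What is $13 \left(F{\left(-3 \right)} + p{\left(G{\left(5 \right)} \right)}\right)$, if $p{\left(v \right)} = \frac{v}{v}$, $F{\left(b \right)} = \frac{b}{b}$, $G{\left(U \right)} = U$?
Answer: $26$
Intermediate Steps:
$F{\left(b \right)} = 1$
$p{\left(v \right)} = 1$
$13 \left(F{\left(-3 \right)} + p{\left(G{\left(5 \right)} \right)}\right) = 13 \left(1 + 1\right) = 13 \cdot 2 = 26$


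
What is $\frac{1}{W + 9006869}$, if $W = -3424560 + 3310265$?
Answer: $\frac{1}{8892574} \approx 1.1245 \cdot 10^{-7}$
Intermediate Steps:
$W = -114295$
$\frac{1}{W + 9006869} = \frac{1}{-114295 + 9006869} = \frac{1}{8892574}$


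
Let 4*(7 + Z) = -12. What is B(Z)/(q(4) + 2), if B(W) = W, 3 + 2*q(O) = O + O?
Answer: -20/9 ≈ -2.2222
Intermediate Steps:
q(O) = -3/2 + O (q(O) = -3/2 + (O + O)/2 = -3/2 + (2*O)/2 = -3/2 + O)
Z = -10 (Z = -7 + (¼)*(-12) = -7 - 3 = -10)
B(Z)/(q(4) + 2) = -10/((-3/2 + 4) + 2) = -10/(5/2 + 2) = -10/9/2 = -10*2/9 = -20/9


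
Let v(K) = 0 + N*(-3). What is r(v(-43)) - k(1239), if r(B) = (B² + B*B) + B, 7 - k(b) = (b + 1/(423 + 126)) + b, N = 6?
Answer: 1702450/549 ≈ 3101.0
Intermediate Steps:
v(K) = -18 (v(K) = 0 + 6*(-3) = 0 - 18 = -18)
k(b) = 3842/549 - 2*b (k(b) = 7 - ((b + 1/(423 + 126)) + b) = 7 - ((b + 1/549) + b) = 7 - ((1/549 + b) + b) = 7 - (1/549 + 2*b) = 7 + (-1/549 - 2*b) = 3842/549 - 2*b)
r(B) = B + 2*B² (r(B) = (B² + B²) + B = 2*B² + B = B + 2*B²)
r(v(-43)) - k(1239) = -18*(1 + 2*(-18)) - (3842/549 - 2*1239) = -18*(1 - 36) - (3842/549 - 2478) = -18*(-35) - 1*(-1356580/549) = 630 + 1356580/549 = 1702450/549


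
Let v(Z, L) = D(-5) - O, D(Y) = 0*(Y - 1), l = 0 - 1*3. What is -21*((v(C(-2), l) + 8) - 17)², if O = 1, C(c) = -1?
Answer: -2100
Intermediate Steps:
l = -3 (l = 0 - 3 = -3)
D(Y) = 0 (D(Y) = 0*(-1 + Y) = 0)
v(Z, L) = -1 (v(Z, L) = 0 - 1*1 = 0 - 1 = -1)
-21*((v(C(-2), l) + 8) - 17)² = -21*((-1 + 8) - 17)² = -21*(7 - 17)² = -21*(-10)² = -21*100 = -2100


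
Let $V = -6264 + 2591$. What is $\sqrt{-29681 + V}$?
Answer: $3 i \sqrt{3706} \approx 182.63 i$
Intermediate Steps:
$V = -3673$
$\sqrt{-29681 + V} = \sqrt{-29681 - 3673} = \sqrt{-33354} = 3 i \sqrt{3706}$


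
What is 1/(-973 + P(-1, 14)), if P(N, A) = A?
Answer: -1/959 ≈ -0.0010428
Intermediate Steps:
1/(-973 + P(-1, 14)) = 1/(-973 + 14) = 1/(-959) = -1/959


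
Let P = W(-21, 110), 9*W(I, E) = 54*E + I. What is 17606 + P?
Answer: 54791/3 ≈ 18264.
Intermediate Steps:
W(I, E) = 6*E + I/9 (W(I, E) = (54*E + I)/9 = (I + 54*E)/9 = 6*E + I/9)
P = 1973/3 (P = 6*110 + (1/9)*(-21) = 660 - 7/3 = 1973/3 ≈ 657.67)
17606 + P = 17606 + 1973/3 = 54791/3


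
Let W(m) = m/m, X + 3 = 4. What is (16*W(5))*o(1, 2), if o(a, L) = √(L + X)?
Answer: 16*√3 ≈ 27.713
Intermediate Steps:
X = 1 (X = -3 + 4 = 1)
W(m) = 1
o(a, L) = √(1 + L) (o(a, L) = √(L + 1) = √(1 + L))
(16*W(5))*o(1, 2) = (16*1)*√(1 + 2) = 16*√3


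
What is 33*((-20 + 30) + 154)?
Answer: 5412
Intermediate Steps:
33*((-20 + 30) + 154) = 33*(10 + 154) = 33*164 = 5412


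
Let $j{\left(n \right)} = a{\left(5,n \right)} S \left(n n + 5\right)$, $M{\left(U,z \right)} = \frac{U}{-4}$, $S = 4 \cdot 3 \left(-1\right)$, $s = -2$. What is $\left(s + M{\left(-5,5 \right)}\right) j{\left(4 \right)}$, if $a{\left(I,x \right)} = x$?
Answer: $756$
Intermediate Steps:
$S = -12$ ($S = 12 \left(-1\right) = -12$)
$M{\left(U,z \right)} = - \frac{U}{4}$ ($M{\left(U,z \right)} = U \left(- \frac{1}{4}\right) = - \frac{U}{4}$)
$j{\left(n \right)} = - 12 n \left(5 + n^{2}\right)$ ($j{\left(n \right)} = n \left(-12\right) \left(n n + 5\right) = - 12 n \left(n^{2} + 5\right) = - 12 n \left(5 + n^{2}\right)$)
$\left(s + M{\left(-5,5 \right)}\right) j{\left(4 \right)} = \left(-2 - - \frac{5}{4}\right) \left(\left(-12\right) 4 \left(5 + 4^{2}\right)\right) = \left(-2 + \frac{5}{4}\right) \left(\left(-12\right) 4 \left(5 + 16\right)\right) = - \frac{3 \left(\left(-12\right) 4 \cdot 21\right)}{4} = \left(- \frac{3}{4}\right) \left(-1008\right) = 756$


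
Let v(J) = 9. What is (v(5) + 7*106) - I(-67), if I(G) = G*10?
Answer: 1421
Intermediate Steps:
I(G) = 10*G
(v(5) + 7*106) - I(-67) = (9 + 7*106) - 10*(-67) = (9 + 742) - 1*(-670) = 751 + 670 = 1421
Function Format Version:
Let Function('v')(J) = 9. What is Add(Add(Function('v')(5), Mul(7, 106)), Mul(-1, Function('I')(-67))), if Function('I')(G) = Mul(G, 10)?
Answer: 1421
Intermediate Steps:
Function('I')(G) = Mul(10, G)
Add(Add(Function('v')(5), Mul(7, 106)), Mul(-1, Function('I')(-67))) = Add(Add(9, Mul(7, 106)), Mul(-1, Mul(10, -67))) = Add(Add(9, 742), Mul(-1, -670)) = Add(751, 670) = 1421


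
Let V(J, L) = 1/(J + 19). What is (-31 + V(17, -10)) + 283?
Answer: 9073/36 ≈ 252.03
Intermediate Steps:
V(J, L) = 1/(19 + J)
(-31 + V(17, -10)) + 283 = (-31 + 1/(19 + 17)) + 283 = (-31 + 1/36) + 283 = -1115/36 + 283 = 9073/36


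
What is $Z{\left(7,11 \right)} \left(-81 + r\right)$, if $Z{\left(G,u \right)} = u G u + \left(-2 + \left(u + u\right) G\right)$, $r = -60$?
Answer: $-140859$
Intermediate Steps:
$Z{\left(G,u \right)} = -2 + G u^{2} + 2 G u$ ($Z{\left(G,u \right)} = G u u + \left(-2 + 2 u G\right) = G u^{2} + \left(-2 + 2 G u\right) = -2 + G u^{2} + 2 G u$)
$Z{\left(7,11 \right)} \left(-81 + r\right) = \left(-2 + 7 \cdot 11^{2} + 2 \cdot 7 \cdot 11\right) \left(-81 - 60\right) = \left(-2 + 7 \cdot 121 + 154\right) \left(-141\right) = \left(-2 + 847 + 154\right) \left(-141\right) = 999 \left(-141\right) = -140859$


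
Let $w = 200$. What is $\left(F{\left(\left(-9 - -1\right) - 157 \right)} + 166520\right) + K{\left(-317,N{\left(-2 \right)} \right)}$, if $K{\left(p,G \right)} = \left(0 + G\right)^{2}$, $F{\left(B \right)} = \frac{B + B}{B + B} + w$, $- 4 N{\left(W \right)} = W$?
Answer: $\frac{666885}{4} \approx 1.6672 \cdot 10^{5}$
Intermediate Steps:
$N{\left(W \right)} = - \frac{W}{4}$
$F{\left(B \right)} = 201$ ($F{\left(B \right)} = \frac{B + B}{B + B} + 200 = \frac{2 B}{2 B} + 200 = 2 B \frac{1}{2 B} + 200 = 1 + 200 = 201$)
$K{\left(p,G \right)} = G^{2}$
$\left(F{\left(\left(-9 - -1\right) - 157 \right)} + 166520\right) + K{\left(-317,N{\left(-2 \right)} \right)} = \left(201 + 166520\right) + \left(\left(- \frac{1}{4}\right) \left(-2\right)\right)^{2} = 166721 + \left(\frac{1}{2}\right)^{2} = 166721 + \frac{1}{4} = \frac{666885}{4}$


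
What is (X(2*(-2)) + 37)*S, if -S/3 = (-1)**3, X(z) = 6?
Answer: 129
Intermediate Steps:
S = 3 (S = -3*(-1)**3 = -3*(-1) = 3)
(X(2*(-2)) + 37)*S = (6 + 37)*3 = 43*3 = 129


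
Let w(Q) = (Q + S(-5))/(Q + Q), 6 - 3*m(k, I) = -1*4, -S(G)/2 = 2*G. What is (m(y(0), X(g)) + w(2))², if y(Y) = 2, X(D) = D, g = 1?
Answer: 2809/36 ≈ 78.028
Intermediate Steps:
S(G) = -4*G
m(k, I) = 10/3 (m(k, I) = 2 - (-1)*4/3 = 2 - ⅓*(-4) = 2 + 4/3 = 10/3)
w(Q) = (20 + Q)/(2*Q) (w(Q) = (Q - 4*(-5))/(Q + Q) = (Q + 20)/((2*Q)) = (20 + Q)*(1/(2*Q)) = (20 + Q)/(2*Q))
(m(y(0), X(g)) + w(2))² = (10/3 + (½)*(20 + 2)/2)² = (10/3 + (½)*(½)*22)² = (10/3 + 11/2)² = (53/6)² = 2809/36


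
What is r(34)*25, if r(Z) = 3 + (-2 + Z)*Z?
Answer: 27275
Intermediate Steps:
r(Z) = 3 + Z*(-2 + Z)
r(34)*25 = (3 + 34**2 - 2*34)*25 = (3 + 1156 - 68)*25 = 1091*25 = 27275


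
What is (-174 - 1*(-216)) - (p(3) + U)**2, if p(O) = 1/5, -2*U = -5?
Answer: 3471/100 ≈ 34.710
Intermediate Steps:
U = 5/2 (U = -1/2*(-5) = 5/2 ≈ 2.5000)
p(O) = 1/5
(-174 - 1*(-216)) - (p(3) + U)**2 = (-174 - 1*(-216)) - (1/5 + 5/2)**2 = (-174 + 216) - (27/10)**2 = 42 - 1*729/100 = 42 - 729/100 = 3471/100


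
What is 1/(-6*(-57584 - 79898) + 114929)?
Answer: 1/939821 ≈ 1.0640e-6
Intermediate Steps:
1/(-6*(-57584 - 79898) + 114929) = 1/(-6*(-137482) + 114929) = 1/(824892 + 114929) = 1/939821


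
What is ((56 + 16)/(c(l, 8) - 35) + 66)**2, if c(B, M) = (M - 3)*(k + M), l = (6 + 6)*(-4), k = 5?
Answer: 116964/25 ≈ 4678.6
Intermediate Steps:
l = -48 (l = 12*(-4) = -48)
c(B, M) = (-3 + M)*(5 + M) (c(B, M) = (M - 3)*(5 + M) = (-3 + M)*(5 + M))
((56 + 16)/(c(l, 8) - 35) + 66)**2 = ((56 + 16)/((-15 + 8**2 + 2*8) - 35) + 66)**2 = (72/((-15 + 64 + 16) - 35) + 66)**2 = (72/(65 - 35) + 66)**2 = (72/30 + 66)**2 = (72*(1/30) + 66)**2 = (12/5 + 66)**2 = (342/5)**2 = 116964/25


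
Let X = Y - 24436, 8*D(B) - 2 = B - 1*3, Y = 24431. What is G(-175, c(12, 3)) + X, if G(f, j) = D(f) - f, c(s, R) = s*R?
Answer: 148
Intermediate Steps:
c(s, R) = R*s
D(B) = -⅛ + B/8 (D(B) = ¼ + (B - 1*3)/8 = ¼ + (B - 3)/8 = ¼ + (-3 + B)/8 = ¼ + (-3/8 + B/8) = -⅛ + B/8)
G(f, j) = -⅛ - 7*f/8 (G(f, j) = (-⅛ + f/8) - f = -⅛ - 7*f/8)
X = -5 (X = 24431 - 24436 = -5)
G(-175, c(12, 3)) + X = (-⅛ - 7/8*(-175)) - 5 = (-⅛ + 1225/8) - 5 = 153 - 5 = 148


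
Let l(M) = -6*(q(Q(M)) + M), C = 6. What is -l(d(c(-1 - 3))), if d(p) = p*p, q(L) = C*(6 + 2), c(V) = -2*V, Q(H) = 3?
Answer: 672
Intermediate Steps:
q(L) = 48 (q(L) = 6*(6 + 2) = 6*8 = 48)
d(p) = p**2
l(M) = -288 - 6*M (l(M) = -6*(48 + M) = -288 - 6*M)
-l(d(c(-1 - 3))) = -(-288 - 6*4*(-1 - 3)**2) = -(-288 - 6*(-2*(-4))**2) = -(-288 - 6*8**2) = -(-288 - 6*64) = -(-288 - 384) = -1*(-672) = 672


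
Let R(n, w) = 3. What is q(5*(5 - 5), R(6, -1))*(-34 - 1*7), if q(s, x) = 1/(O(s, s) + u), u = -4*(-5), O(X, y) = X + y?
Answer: -41/20 ≈ -2.0500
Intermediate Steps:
u = 20
q(s, x) = 1/(20 + 2*s) (q(s, x) = 1/((s + s) + 20) = 1/(2*s + 20) = 1/(20 + 2*s))
q(5*(5 - 5), R(6, -1))*(-34 - 1*7) = (1/(2*(10 + 5*(5 - 5))))*(-34 - 1*7) = (1/(2*(10 + 5*0)))*(-34 - 7) = (1/(2*(10 + 0)))*(-41) = ((1/2)/10)*(-41) = ((1/2)*(1/10))*(-41) = (1/20)*(-41) = -41/20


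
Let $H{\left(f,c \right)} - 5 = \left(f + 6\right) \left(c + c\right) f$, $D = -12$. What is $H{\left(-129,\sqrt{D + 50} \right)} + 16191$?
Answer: $16196 + 31734 \sqrt{38} \approx 2.1182 \cdot 10^{5}$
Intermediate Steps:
$H{\left(f,c \right)} = 5 + 2 c f \left(6 + f\right)$ ($H{\left(f,c \right)} = 5 + \left(f + 6\right) \left(c + c\right) f = 5 + \left(6 + f\right) 2 c f = 5 + 2 c \left(6 + f\right) f = 5 + 2 c f \left(6 + f\right)$)
$H{\left(-129,\sqrt{D + 50} \right)} + 16191 = \left(5 + 2 \sqrt{-12 + 50} \left(-129\right)^{2} + 12 \sqrt{-12 + 50} \left(-129\right)\right) + 16191 = \left(5 + 2 \sqrt{38} \cdot 16641 + 12 \sqrt{38} \left(-129\right)\right) + 16191 = \left(5 + 33282 \sqrt{38} - 1548 \sqrt{38}\right) + 16191 = \left(5 + 31734 \sqrt{38}\right) + 16191 = 16196 + 31734 \sqrt{38}$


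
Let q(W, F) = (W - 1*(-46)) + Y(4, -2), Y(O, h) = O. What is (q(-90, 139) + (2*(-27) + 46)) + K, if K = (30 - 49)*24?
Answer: -504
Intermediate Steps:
K = -456 (K = -19*24 = -456)
q(W, F) = 50 + W (q(W, F) = (W - 1*(-46)) + 4 = (W + 46) + 4 = (46 + W) + 4 = 50 + W)
(q(-90, 139) + (2*(-27) + 46)) + K = ((50 - 90) + (2*(-27) + 46)) - 456 = (-40 + (-54 + 46)) - 456 = (-40 - 8) - 456 = -48 - 456 = -504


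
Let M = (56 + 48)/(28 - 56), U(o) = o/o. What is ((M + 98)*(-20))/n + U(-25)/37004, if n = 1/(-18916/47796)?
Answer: 769964458281/1031708524 ≈ 746.30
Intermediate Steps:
U(o) = 1
M = -26/7 (M = 104/(-28) = 104*(-1/28) = -26/7 ≈ -3.7143)
n = -11949/4729 (n = 1/(-18916*1/47796) = 1/(-4729/11949) = -11949/4729 ≈ -2.5267)
((M + 98)*(-20))/n + U(-25)/37004 = ((-26/7 + 98)*(-20))/(-11949/4729) + 1/37004 = ((660/7)*(-20))*(-4729/11949) + 1*(1/37004) = -13200/7*(-4729/11949) + 1/37004 = 20807600/27881 + 1/37004 = 769964458281/1031708524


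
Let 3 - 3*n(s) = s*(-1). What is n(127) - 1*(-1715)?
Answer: 5275/3 ≈ 1758.3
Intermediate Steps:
n(s) = 1 + s/3 (n(s) = 1 - s*(-1)/3 = 1 - (-1)*s/3 = 1 + s/3)
n(127) - 1*(-1715) = (1 + (⅓)*127) - 1*(-1715) = (1 + 127/3) + 1715 = 130/3 + 1715 = 5275/3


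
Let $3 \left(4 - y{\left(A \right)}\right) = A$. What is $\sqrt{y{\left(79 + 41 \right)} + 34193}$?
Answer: $\sqrt{34157} \approx 184.82$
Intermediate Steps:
$y{\left(A \right)} = 4 - \frac{A}{3}$
$\sqrt{y{\left(79 + 41 \right)} + 34193} = \sqrt{\left(4 - \frac{79 + 41}{3}\right) + 34193} = \sqrt{\left(4 - 40\right) + 34193} = \sqrt{-36 + 34193} = \sqrt{34157}$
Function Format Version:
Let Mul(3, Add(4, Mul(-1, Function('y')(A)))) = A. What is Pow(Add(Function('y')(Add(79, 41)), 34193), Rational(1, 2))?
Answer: Pow(34157, Rational(1, 2)) ≈ 184.82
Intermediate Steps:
Function('y')(A) = Add(4, Mul(Rational(-1, 3), A))
Pow(Add(Function('y')(Add(79, 41)), 34193), Rational(1, 2)) = Pow(Add(Add(4, Mul(Rational(-1, 3), Add(79, 41))), 34193), Rational(1, 2)) = Pow(Add(Add(4, Mul(Rational(-1, 3), 120)), 34193), Rational(1, 2)) = Pow(Add(Add(4, -40), 34193), Rational(1, 2)) = Pow(Add(-36, 34193), Rational(1, 2)) = Pow(34157, Rational(1, 2))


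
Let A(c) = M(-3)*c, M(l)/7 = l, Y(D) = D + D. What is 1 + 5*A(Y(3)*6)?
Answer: -3779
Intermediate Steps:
Y(D) = 2*D
M(l) = 7*l
A(c) = -21*c (A(c) = (7*(-3))*c = -21*c)
1 + 5*A(Y(3)*6) = 1 + 5*(-21*2*3*6) = 1 + 5*(-126*6) = 1 + 5*(-21*36) = 1 + 5*(-756) = 1 - 3780 = -3779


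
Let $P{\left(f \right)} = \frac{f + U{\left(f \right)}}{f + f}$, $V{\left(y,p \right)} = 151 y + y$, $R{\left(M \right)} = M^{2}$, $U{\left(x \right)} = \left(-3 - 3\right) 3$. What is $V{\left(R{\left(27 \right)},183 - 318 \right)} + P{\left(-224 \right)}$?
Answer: $\frac{24821113}{224} \approx 1.1081 \cdot 10^{5}$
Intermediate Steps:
$U{\left(x \right)} = -18$ ($U{\left(x \right)} = \left(-6\right) 3 = -18$)
$V{\left(y,p \right)} = 152 y$
$P{\left(f \right)} = \frac{-18 + f}{2 f}$ ($P{\left(f \right)} = \frac{f - 18}{f + f} = \frac{-18 + f}{2 f}$)
$V{\left(R{\left(27 \right)},183 - 318 \right)} + P{\left(-224 \right)} = 152 \cdot 27^{2} + \frac{-18 - 224}{2 \left(-224\right)} = 152 \cdot 729 + \frac{1}{2} \left(- \frac{1}{224}\right) \left(-242\right) = 110808 + \frac{121}{224} = \frac{24821113}{224}$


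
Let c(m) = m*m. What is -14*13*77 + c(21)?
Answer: -13573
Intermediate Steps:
c(m) = m²
-14*13*77 + c(21) = -14*13*77 + 21² = -182*77 + 441 = -14014 + 441 = -13573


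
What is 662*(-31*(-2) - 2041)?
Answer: -1310098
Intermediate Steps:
662*(-31*(-2) - 2041) = 662*(62 - 2041) = 662*(-1979) = -1310098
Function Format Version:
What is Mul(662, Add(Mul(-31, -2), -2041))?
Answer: -1310098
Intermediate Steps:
Mul(662, Add(Mul(-31, -2), -2041)) = Mul(662, Add(62, -2041)) = Mul(662, -1979) = -1310098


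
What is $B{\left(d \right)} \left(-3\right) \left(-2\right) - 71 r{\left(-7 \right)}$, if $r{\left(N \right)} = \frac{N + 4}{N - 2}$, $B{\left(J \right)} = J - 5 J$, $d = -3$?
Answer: $\frac{145}{3} \approx 48.333$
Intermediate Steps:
$B{\left(J \right)} = - 4 J$
$r{\left(N \right)} = \frac{4 + N}{-2 + N}$
$B{\left(d \right)} \left(-3\right) \left(-2\right) - 71 r{\left(-7 \right)} = \left(-4\right) \left(-3\right) \left(-3\right) \left(-2\right) - 71 \frac{4 - 7}{-2 - 7} = 12 \left(-3\right) \left(-2\right) - 71 \frac{1}{-9} \left(-3\right) = \left(-36\right) \left(-2\right) - 71 \left(\left(- \frac{1}{9}\right) \left(-3\right)\right) = 72 - \frac{71}{3} = \frac{145}{3}$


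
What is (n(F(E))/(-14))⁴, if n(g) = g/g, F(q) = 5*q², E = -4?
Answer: 1/38416 ≈ 2.6031e-5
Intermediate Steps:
n(g) = 1
(n(F(E))/(-14))⁴ = (1/(-14))⁴ = (1*(-1/14))⁴ = (-1/14)⁴ = 1/38416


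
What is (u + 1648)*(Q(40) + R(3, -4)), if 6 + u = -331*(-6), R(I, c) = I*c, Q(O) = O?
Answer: 101584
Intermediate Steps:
u = 1980 (u = -6 - 331*(-6) = -6 + 1986 = 1980)
(u + 1648)*(Q(40) + R(3, -4)) = (1980 + 1648)*(40 + 3*(-4)) = 3628*(40 - 12) = 3628*28 = 101584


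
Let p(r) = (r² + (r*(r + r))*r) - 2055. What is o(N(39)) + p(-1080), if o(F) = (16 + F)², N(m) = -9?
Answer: -2518259606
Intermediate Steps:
p(r) = -2055 + r² + 2*r³ (p(r) = (r² + (r*(2*r))*r) - 2055 = (r² + (2*r²)*r) - 2055 = (r² + 2*r³) - 2055 = -2055 + r² + 2*r³)
o(N(39)) + p(-1080) = (16 - 9)² + (-2055 + (-1080)² + 2*(-1080)³) = 7² + (-2055 + 1166400 + 2*(-1259712000)) = 49 + (-2055 + 1166400 - 2519424000) = 49 - 2518259655 = -2518259606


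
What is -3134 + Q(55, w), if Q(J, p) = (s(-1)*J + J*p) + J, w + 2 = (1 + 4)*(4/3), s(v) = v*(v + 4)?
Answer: -8962/3 ≈ -2987.3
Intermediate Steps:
s(v) = v*(4 + v)
w = 14/3 (w = -2 + (1 + 4)*(4/3) = -2 + 5*(4*(1/3)) = -2 + 5*(4/3) = -2 + 20/3 = 14/3 ≈ 4.6667)
Q(J, p) = -2*J + J*p (Q(J, p) = ((-(4 - 1))*J + J*p) + J = ((-1*3)*J + J*p) + J = (-3*J + J*p) + J = -2*J + J*p)
-3134 + Q(55, w) = -3134 + 55*(-2 + 14/3) = -3134 + 55*(8/3) = -3134 + 440/3 = -8962/3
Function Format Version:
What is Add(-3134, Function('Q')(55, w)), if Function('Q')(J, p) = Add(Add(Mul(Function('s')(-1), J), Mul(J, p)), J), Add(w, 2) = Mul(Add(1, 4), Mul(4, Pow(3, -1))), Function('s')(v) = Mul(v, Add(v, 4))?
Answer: Rational(-8962, 3) ≈ -2987.3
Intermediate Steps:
Function('s')(v) = Mul(v, Add(4, v))
w = Rational(14, 3) (w = Add(-2, Mul(Add(1, 4), Mul(4, Pow(3, -1)))) = Add(-2, Mul(5, Mul(4, Rational(1, 3)))) = Add(-2, Mul(5, Rational(4, 3))) = Add(-2, Rational(20, 3)) = Rational(14, 3) ≈ 4.6667)
Function('Q')(J, p) = Add(Mul(-2, J), Mul(J, p)) (Function('Q')(J, p) = Add(Add(Mul(Mul(-1, Add(4, -1)), J), Mul(J, p)), J) = Add(Add(Mul(Mul(-1, 3), J), Mul(J, p)), J) = Add(Add(Mul(-3, J), Mul(J, p)), J) = Add(Mul(-2, J), Mul(J, p)))
Add(-3134, Function('Q')(55, w)) = Add(-3134, Mul(55, Add(-2, Rational(14, 3)))) = Add(-3134, Mul(55, Rational(8, 3))) = Add(-3134, Rational(440, 3)) = Rational(-8962, 3)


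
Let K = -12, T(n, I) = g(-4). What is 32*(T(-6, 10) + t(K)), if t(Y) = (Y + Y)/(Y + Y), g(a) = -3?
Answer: -64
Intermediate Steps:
T(n, I) = -3
t(Y) = 1 (t(Y) = (2*Y)/((2*Y)) = (2*Y)*(1/(2*Y)) = 1)
32*(T(-6, 10) + t(K)) = 32*(-3 + 1) = 32*(-2) = -64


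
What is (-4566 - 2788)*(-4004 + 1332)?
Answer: 19649888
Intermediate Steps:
(-4566 - 2788)*(-4004 + 1332) = -7354*(-2672) = 19649888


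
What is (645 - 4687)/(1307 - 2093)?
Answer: 2021/393 ≈ 5.1425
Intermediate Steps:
(645 - 4687)/(1307 - 2093) = -4042/(-786) = -4042*(-1/786) = 2021/393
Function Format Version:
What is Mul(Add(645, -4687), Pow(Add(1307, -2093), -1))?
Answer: Rational(2021, 393) ≈ 5.1425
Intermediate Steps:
Mul(Add(645, -4687), Pow(Add(1307, -2093), -1)) = Mul(-4042, Pow(-786, -1)) = Mul(-4042, Rational(-1, 786)) = Rational(2021, 393)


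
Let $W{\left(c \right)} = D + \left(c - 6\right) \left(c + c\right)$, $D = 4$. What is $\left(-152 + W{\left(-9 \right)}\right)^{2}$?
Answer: $14884$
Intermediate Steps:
$W{\left(c \right)} = 4 + 2 c \left(-6 + c\right)$ ($W{\left(c \right)} = 4 + \left(c - 6\right) \left(c + c\right) = 4 + \left(-6 + c\right) 2 c = 4 + 2 c \left(-6 + c\right)$)
$\left(-152 + W{\left(-9 \right)}\right)^{2} = \left(-152 + \left(4 - -108 + 2 \left(-9\right)^{2}\right)\right)^{2} = \left(-152 + \left(4 + 108 + 2 \cdot 81\right)\right)^{2} = \left(-152 + \left(4 + 108 + 162\right)\right)^{2} = \left(-152 + 274\right)^{2} = 122^{2} = 14884$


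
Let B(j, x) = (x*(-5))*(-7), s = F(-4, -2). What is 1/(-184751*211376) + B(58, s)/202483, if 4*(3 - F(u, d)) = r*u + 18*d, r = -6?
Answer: 8200904546477/7907351410874608 ≈ 0.0010371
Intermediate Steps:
F(u, d) = 3 - 9*d/2 + 3*u/2 (F(u, d) = 3 - (-6*u + 18*d)/4 = 3 + (-9*d/2 + 3*u/2) = 3 - 9*d/2 + 3*u/2)
s = 6 (s = 3 - 9/2*(-2) + (3/2)*(-4) = 3 + 9 - 6 = 6)
B(j, x) = 35*x (B(j, x) = -5*x*(-7) = 35*x)
1/(-184751*211376) + B(58, s)/202483 = 1/(-184751*211376) + (35*6)/202483 = -1/184751*1/211376 + 210*(1/202483) = -1/39051927376 + 210/202483 = 8200904546477/7907351410874608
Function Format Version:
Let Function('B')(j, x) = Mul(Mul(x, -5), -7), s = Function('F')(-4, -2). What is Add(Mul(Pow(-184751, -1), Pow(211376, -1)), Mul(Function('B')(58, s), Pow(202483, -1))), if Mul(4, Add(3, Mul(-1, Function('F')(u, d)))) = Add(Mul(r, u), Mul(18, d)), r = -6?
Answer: Rational(8200904546477, 7907351410874608) ≈ 0.0010371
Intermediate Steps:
Function('F')(u, d) = Add(3, Mul(Rational(-9, 2), d), Mul(Rational(3, 2), u)) (Function('F')(u, d) = Add(3, Mul(Rational(-1, 4), Add(Mul(-6, u), Mul(18, d)))) = Add(3, Add(Mul(Rational(-9, 2), d), Mul(Rational(3, 2), u))) = Add(3, Mul(Rational(-9, 2), d), Mul(Rational(3, 2), u)))
s = 6 (s = Add(3, Mul(Rational(-9, 2), -2), Mul(Rational(3, 2), -4)) = Add(3, 9, -6) = 6)
Function('B')(j, x) = Mul(35, x) (Function('B')(j, x) = Mul(Mul(-5, x), -7) = Mul(35, x))
Add(Mul(Pow(-184751, -1), Pow(211376, -1)), Mul(Function('B')(58, s), Pow(202483, -1))) = Add(Mul(Pow(-184751, -1), Pow(211376, -1)), Mul(Mul(35, 6), Pow(202483, -1))) = Add(Mul(Rational(-1, 184751), Rational(1, 211376)), Mul(210, Rational(1, 202483))) = Add(Rational(-1, 39051927376), Rational(210, 202483)) = Rational(8200904546477, 7907351410874608)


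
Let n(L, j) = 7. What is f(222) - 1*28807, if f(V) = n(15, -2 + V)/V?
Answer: -6395147/222 ≈ -28807.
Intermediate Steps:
f(V) = 7/V
f(222) - 1*28807 = 7/222 - 1*28807 = 7*(1/222) - 28807 = 7/222 - 28807 = -6395147/222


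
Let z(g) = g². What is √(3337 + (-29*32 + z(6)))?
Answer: √2445 ≈ 49.447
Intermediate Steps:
√(3337 + (-29*32 + z(6))) = √(3337 + (-29*32 + 6²)) = √(3337 + (-928 + 36)) = √(3337 - 892) = √2445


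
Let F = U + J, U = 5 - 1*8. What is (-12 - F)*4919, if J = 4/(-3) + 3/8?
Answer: -949367/24 ≈ -39557.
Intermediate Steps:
U = -3 (U = 5 - 8 = -3)
J = -23/24 (J = 4*(-1/3) + 3*(1/8) = -4/3 + 3/8 = -23/24 ≈ -0.95833)
F = -95/24 (F = -3 - 23/24 = -95/24 ≈ -3.9583)
(-12 - F)*4919 = (-12 - 1*(-95/24))*4919 = (-12 + 95/24)*4919 = -193/24*4919 = -949367/24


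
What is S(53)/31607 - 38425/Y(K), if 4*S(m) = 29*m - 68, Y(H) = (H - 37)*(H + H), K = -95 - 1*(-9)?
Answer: -603364717/334338846 ≈ -1.8046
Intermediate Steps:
K = -86 (K = -95 + 9 = -86)
Y(H) = 2*H*(-37 + H) (Y(H) = (-37 + H)*(2*H) = 2*H*(-37 + H))
S(m) = -17 + 29*m/4 (S(m) = (29*m - 68)/4 = (-68 + 29*m)/4 = -17 + 29*m/4)
S(53)/31607 - 38425/Y(K) = (-17 + (29/4)*53)/31607 - 38425*(-1/(172*(-37 - 86))) = (-17 + 1537/4)*(1/31607) - 38425/(2*(-86)*(-123)) = (1469/4)*(1/31607) - 38425/21156 = 1469/126428 - 38425*1/21156 = 1469/126428 - 38425/21156 = -603364717/334338846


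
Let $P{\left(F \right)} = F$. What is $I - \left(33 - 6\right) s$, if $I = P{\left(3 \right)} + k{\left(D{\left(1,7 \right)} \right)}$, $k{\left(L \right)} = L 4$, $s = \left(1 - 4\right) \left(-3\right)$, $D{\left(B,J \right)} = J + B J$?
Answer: $-184$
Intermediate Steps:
$s = 9$ ($s = \left(-3\right) \left(-3\right) = 9$)
$k{\left(L \right)} = 4 L$
$I = 59$ ($I = 3 + 4 \cdot 7 \left(1 + 1\right) = 3 + 4 \cdot 7 \cdot 2 = 3 + 4 \cdot 14 = 3 + 56 = 59$)
$I - \left(33 - 6\right) s = 59 - \left(33 - 6\right) 9 = 59 - 27 \cdot 9 = 59 - 243 = -184$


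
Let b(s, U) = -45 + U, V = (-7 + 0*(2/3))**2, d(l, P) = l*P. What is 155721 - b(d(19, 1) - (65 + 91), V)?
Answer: 155717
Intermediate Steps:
d(l, P) = P*l
V = 49 (V = (-7 + 0*(2*(1/3)))**2 = (-7 + 0*(2/3))**2 = (-7 + 0)**2 = (-7)**2 = 49)
155721 - b(d(19, 1) - (65 + 91), V) = 155721 - (-45 + 49) = 155721 - 1*4 = 155721 - 4 = 155717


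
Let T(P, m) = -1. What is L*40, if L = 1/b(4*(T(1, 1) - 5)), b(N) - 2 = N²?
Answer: 20/289 ≈ 0.069204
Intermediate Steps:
b(N) = 2 + N²
L = 1/578 (L = 1/(2 + (4*(-1 - 5))²) = 1/(2 + (4*(-6))²) = 1/(2 + (-24)²) = 1/(2 + 576) = 1/578 ≈ 0.0017301)
L*40 = (1/578)*40 = 20/289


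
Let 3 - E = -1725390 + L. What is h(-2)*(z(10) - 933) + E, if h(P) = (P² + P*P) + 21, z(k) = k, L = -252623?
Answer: 1951249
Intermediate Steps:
h(P) = 21 + 2*P² (h(P) = (P² + P²) + 21 = 2*P² + 21 = 21 + 2*P²)
E = 1978016 (E = 3 - (-1725390 - 252623) = 3 - 1*(-1978013) = 3 + 1978013 = 1978016)
h(-2)*(z(10) - 933) + E = (21 + 2*(-2)²)*(10 - 933) + 1978016 = (21 + 2*4)*(-923) + 1978016 = (21 + 8)*(-923) + 1978016 = 29*(-923) + 1978016 = -26767 + 1978016 = 1951249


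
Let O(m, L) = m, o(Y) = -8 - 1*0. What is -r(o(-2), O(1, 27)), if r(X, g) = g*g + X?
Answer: 7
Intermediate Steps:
o(Y) = -8 (o(Y) = -8 + 0 = -8)
r(X, g) = X + g**2 (r(X, g) = g**2 + X = X + g**2)
-r(o(-2), O(1, 27)) = -(-8 + 1**2) = -(-8 + 1) = -1*(-7) = 7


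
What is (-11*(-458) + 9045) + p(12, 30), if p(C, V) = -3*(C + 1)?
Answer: 14044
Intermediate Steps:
p(C, V) = -3 - 3*C (p(C, V) = -3*(1 + C) = -3 - 3*C)
(-11*(-458) + 9045) + p(12, 30) = (-11*(-458) + 9045) + (-3 - 3*12) = (5038 + 9045) + (-3 - 36) = 14083 - 39 = 14044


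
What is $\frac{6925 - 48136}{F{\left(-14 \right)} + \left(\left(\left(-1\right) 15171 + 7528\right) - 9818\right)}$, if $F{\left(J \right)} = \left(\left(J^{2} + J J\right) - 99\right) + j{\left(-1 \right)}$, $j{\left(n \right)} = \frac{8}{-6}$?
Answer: $\frac{123633}{51508} \approx 2.4003$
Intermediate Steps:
$j{\left(n \right)} = - \frac{4}{3}$ ($j{\left(n \right)} = 8 \left(- \frac{1}{6}\right) = - \frac{4}{3}$)
$F{\left(J \right)} = - \frac{301}{3} + 2 J^{2}$ ($F{\left(J \right)} = \left(\left(J^{2} + J J\right) - 99\right) - \frac{4}{3} = \left(\left(J^{2} + J^{2}\right) - 99\right) - \frac{4}{3} = \left(2 J^{2} - 99\right) - \frac{4}{3} = \left(-99 + 2 J^{2}\right) - \frac{4}{3} = - \frac{301}{3} + 2 J^{2}$)
$\frac{6925 - 48136}{F{\left(-14 \right)} + \left(\left(\left(-1\right) 15171 + 7528\right) - 9818\right)} = \frac{6925 - 48136}{\left(- \frac{301}{3} + 2 \left(-14\right)^{2}\right) + \left(\left(\left(-1\right) 15171 + 7528\right) - 9818\right)} = - \frac{41211}{\left(- \frac{301}{3} + 2 \cdot 196\right) + \left(\left(-15171 + 7528\right) - 9818\right)} = - \frac{41211}{\left(- \frac{301}{3} + 392\right) - 17461} = - \frac{41211}{\frac{875}{3} - 17461} = - \frac{41211}{- \frac{51508}{3}} = \left(-41211\right) \left(- \frac{3}{51508}\right) = \frac{123633}{51508}$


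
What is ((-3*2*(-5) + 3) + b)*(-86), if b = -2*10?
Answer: -1118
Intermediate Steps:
b = -20
((-3*2*(-5) + 3) + b)*(-86) = ((-3*2*(-5) + 3) - 20)*(-86) = ((-6*(-5) + 3) - 20)*(-86) = ((30 + 3) - 20)*(-86) = (33 - 20)*(-86) = 13*(-86) = -1118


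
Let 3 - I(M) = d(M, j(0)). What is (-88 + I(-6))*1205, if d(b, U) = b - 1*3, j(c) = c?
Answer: -91580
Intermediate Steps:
d(b, U) = -3 + b (d(b, U) = b - 3 = -3 + b)
I(M) = 6 - M (I(M) = 3 - (-3 + M) = 3 + (3 - M) = 6 - M)
(-88 + I(-6))*1205 = (-88 + (6 - 1*(-6)))*1205 = (-88 + (6 + 6))*1205 = (-88 + 12)*1205 = -76*1205 = -91580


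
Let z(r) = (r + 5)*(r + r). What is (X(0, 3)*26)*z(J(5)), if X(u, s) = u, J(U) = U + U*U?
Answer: 0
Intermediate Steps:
J(U) = U + U**2
z(r) = 2*r*(5 + r) (z(r) = (5 + r)*(2*r) = 2*r*(5 + r))
(X(0, 3)*26)*z(J(5)) = (0*26)*(2*(5*(1 + 5))*(5 + 5*(1 + 5))) = 0*(2*(5*6)*(5 + 5*6)) = 0*(2*30*(5 + 30)) = 0*(2*30*35) = 0*2100 = 0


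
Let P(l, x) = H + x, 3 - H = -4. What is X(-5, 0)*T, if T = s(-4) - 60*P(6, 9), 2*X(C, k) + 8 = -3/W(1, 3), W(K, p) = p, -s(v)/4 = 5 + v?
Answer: 4338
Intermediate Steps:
s(v) = -20 - 4*v (s(v) = -4*(5 + v) = -20 - 4*v)
H = 7 (H = 3 - 1*(-4) = 3 + 4 = 7)
P(l, x) = 7 + x
X(C, k) = -9/2 (X(C, k) = -4 + (-3/3)/2 = -4 + (-3*1/3)/2 = -4 + (1/2)*(-1) = -4 - 1/2 = -9/2)
T = -964 (T = (-20 - 4*(-4)) - 60*(7 + 9) = (-20 + 16) - 60*16 = -4 - 960 = -964)
X(-5, 0)*T = -9/2*(-964) = 4338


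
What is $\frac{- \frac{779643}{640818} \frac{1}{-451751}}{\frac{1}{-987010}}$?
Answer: $- \frac{42750857635}{16082787351} \approx -2.6582$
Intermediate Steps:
$\frac{- \frac{779643}{640818} \frac{1}{-451751}}{\frac{1}{-987010}} = \frac{\left(-779643\right) \frac{1}{640818} \left(- \frac{1}{451751}\right)}{- \frac{1}{987010}} = \left(- \frac{86627}{71202}\right) \left(- \frac{1}{451751}\right) \left(-987010\right) = \frac{86627}{32165574702} \left(-987010\right) = - \frac{42750857635}{16082787351}$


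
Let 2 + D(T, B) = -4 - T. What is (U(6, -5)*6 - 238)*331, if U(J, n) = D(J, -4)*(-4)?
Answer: 16550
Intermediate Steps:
D(T, B) = -6 - T (D(T, B) = -2 + (-4 - T) = -6 - T)
U(J, n) = 24 + 4*J (U(J, n) = (-6 - J)*(-4) = 24 + 4*J)
(U(6, -5)*6 - 238)*331 = ((24 + 4*6)*6 - 238)*331 = ((24 + 24)*6 - 238)*331 = (48*6 - 238)*331 = (288 - 238)*331 = 50*331 = 16550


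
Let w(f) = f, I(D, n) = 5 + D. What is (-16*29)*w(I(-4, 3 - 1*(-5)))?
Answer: -464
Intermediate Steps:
(-16*29)*w(I(-4, 3 - 1*(-5))) = (-16*29)*(5 - 4) = -464*1 = -464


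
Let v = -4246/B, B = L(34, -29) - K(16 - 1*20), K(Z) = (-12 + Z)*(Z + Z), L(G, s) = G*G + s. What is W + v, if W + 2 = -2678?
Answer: -2681566/999 ≈ -2684.3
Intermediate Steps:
L(G, s) = s + G² (L(G, s) = G² + s = s + G²)
K(Z) = 2*Z*(-12 + Z) (K(Z) = (-12 + Z)*(2*Z) = 2*Z*(-12 + Z))
B = 999 (B = (-29 + 34²) - 2*(16 - 1*20)*(-12 + (16 - 1*20)) = (-29 + 1156) - 2*(16 - 20)*(-12 + (16 - 20)) = 1127 - 2*(-4)*(-12 - 4) = 1127 - 2*(-4)*(-16) = 1127 - 1*128 = 1127 - 128 = 999)
W = -2680 (W = -2 - 2678 = -2680)
v = -4246/999 ≈ -4.2503
W + v = -2680 - 4246/999 = -2681566/999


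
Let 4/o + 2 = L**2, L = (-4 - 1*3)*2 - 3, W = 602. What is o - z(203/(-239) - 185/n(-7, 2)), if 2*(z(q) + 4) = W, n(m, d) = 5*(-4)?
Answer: -85235/287 ≈ -296.99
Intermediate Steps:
n(m, d) = -20
L = -17 (L = (-4 - 3)*2 - 3 = -7*2 - 3 = -14 - 3 = -17)
z(q) = 297 (z(q) = -4 + (1/2)*602 = -4 + 301 = 297)
o = 4/287 (o = 4/(-2 + (-17)**2) = 4/(-2 + 289) = 4/287 ≈ 0.013937)
o - z(203/(-239) - 185/n(-7, 2)) = 4/287 - 1*297 = 4/287 - 297 = -85235/287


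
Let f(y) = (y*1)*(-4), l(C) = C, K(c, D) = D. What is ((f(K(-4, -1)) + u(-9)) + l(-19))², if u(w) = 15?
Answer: 0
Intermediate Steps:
f(y) = -4*y (f(y) = y*(-4) = -4*y)
((f(K(-4, -1)) + u(-9)) + l(-19))² = ((-4*(-1) + 15) - 19)² = ((4 + 15) - 19)² = (19 - 19)² = 0² = 0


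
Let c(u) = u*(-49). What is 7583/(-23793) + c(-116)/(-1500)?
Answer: -12217826/2974125 ≈ -4.1080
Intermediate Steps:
c(u) = -49*u
7583/(-23793) + c(-116)/(-1500) = 7583/(-23793) - 49*(-116)/(-1500) = 7583*(-1/23793) + 5684*(-1/1500) = -7583/23793 - 1421/375 = -12217826/2974125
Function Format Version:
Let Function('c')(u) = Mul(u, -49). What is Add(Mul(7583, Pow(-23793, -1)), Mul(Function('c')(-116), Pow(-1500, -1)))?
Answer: Rational(-12217826, 2974125) ≈ -4.1080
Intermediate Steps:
Function('c')(u) = Mul(-49, u)
Add(Mul(7583, Pow(-23793, -1)), Mul(Function('c')(-116), Pow(-1500, -1))) = Add(Mul(7583, Pow(-23793, -1)), Mul(Mul(-49, -116), Pow(-1500, -1))) = Add(Mul(7583, Rational(-1, 23793)), Mul(5684, Rational(-1, 1500))) = Add(Rational(-7583, 23793), Rational(-1421, 375)) = Rational(-12217826, 2974125)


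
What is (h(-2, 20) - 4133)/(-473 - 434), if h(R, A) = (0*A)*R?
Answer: 4133/907 ≈ 4.5568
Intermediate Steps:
h(R, A) = 0 (h(R, A) = 0*R = 0)
(h(-2, 20) - 4133)/(-473 - 434) = (0 - 4133)/(-473 - 434) = -4133/(-907) = -4133*(-1/907) = 4133/907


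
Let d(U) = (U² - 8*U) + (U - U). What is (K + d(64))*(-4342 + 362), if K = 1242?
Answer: -19207480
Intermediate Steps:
d(U) = U² - 8*U (d(U) = (U² - 8*U) + 0 = U² - 8*U)
(K + d(64))*(-4342 + 362) = (1242 + 64*(-8 + 64))*(-4342 + 362) = (1242 + 64*56)*(-3980) = (1242 + 3584)*(-3980) = 4826*(-3980) = -19207480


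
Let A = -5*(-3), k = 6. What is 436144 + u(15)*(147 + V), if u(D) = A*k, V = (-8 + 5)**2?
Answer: 450184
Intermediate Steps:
A = 15
V = 9 (V = (-3)**2 = 9)
u(D) = 90 (u(D) = 15*6 = 90)
436144 + u(15)*(147 + V) = 436144 + 90*(147 + 9) = 436144 + 90*156 = 436144 + 14040 = 450184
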